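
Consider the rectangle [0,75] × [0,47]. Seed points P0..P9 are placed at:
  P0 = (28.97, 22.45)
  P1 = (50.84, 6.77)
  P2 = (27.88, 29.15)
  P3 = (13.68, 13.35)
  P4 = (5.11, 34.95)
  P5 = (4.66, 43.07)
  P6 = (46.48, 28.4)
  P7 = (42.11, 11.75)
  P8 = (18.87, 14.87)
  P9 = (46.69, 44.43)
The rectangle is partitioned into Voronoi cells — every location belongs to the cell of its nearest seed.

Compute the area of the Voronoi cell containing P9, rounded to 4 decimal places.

1. box [0,75]×[0,47]: [(0, 0) (75, 0) (75, 47) (0, 47)]
2. ⊥bis P9·P0 via (37.83,33.44): [(75, 3.474) (75, 47) (21.0101, 47)]  |A|=1174.9821
3. ⊥bis P9·P1 via (48.765,25.6): [(47.7003, 25.4827) (75, 28.491) (75, 47) (21.0101, 47)]  |A|=833.5041
4. ⊥bis P9·P2 via (37.285,36.79): [(44.1362, 28.356) (47.7003, 25.4827) (75, 28.491) (75, 47) (28.9911, 47)]  |A|=759.1054
5. ⊥bis P9·P3 via (30.185,28.89): [(44.1362, 28.356) (47.7003, 25.4827) (75, 28.491) (75, 47) (28.9911, 47)]  |A|=759.1054
6. ⊥bis P9·P4 via (25.9,39.69): [(44.1362, 28.356) (47.7003, 25.4827) (75, 28.491) (75, 47) (28.9911, 47)]  |A|=759.1054
7. ⊥bis P9·P5 via (25.675,43.75): [(44.1362, 28.356) (47.7003, 25.4827) (75, 28.491) (75, 47) (28.9911, 47)]  |A|=759.1054
8. ⊥bis P9·P6 via (46.585,36.415): [(37.4929, 36.5341) (75, 36.0428) (75, 47) (28.9911, 47)]  |A|=446.2497
9. ⊥bis P9·P7 via (44.4,28.09): [(37.4929, 36.5341) (75, 36.0428) (75, 47) (28.9911, 47)]  |A|=446.2497
10. ⊥bis P9·P8 via (32.78,29.65): [(37.4929, 36.5341) (75, 36.0428) (75, 47) (28.9911, 47)]  |A|=446.2497
11. canonical 4-gon: [(37.4929, 36.5341) (75, 36.0428) (75, 47) (28.9911, 47)]
12. shoelace: 446.2497

Area of P9's cell: 446.2497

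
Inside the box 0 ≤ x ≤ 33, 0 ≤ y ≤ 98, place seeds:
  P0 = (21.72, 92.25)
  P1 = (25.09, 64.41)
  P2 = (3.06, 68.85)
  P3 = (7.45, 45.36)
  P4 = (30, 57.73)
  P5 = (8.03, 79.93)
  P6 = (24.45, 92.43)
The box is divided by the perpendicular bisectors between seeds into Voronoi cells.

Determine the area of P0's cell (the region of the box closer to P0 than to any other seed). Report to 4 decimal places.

Area of P0's cell: 203.7448

1. box [0,33]×[0,98]: [(0, 0) (33, 0) (33, 98) (0, 98)]
2. ⊥bis P0·P1 via (23.405,78.33): [(0, 75.4969) (33, 79.4915) (33, 98) (0, 98)]  |A|=676.6928
3. ⊥bis P0·P2 via (12.39,80.55): [(0, 90.4302) (16.2587, 77.465) (33, 79.4915) (33, 98) (0, 98)]  |A|=555.294
4. ⊥bis P0·P3 via (14.585,68.805): [(0, 90.4302) (16.2587, 77.465) (33, 79.4915) (33, 98) (0, 98)]  |A|=555.294
5. ⊥bis P0·P4 via (25.86,74.99): [(0, 90.4302) (16.2587, 77.465) (33, 79.4915) (33, 98) (0, 98)]  |A|=555.294
6. ⊥bis P0·P5 via (14.875,86.09): [(22.0104, 78.1612) (33, 79.4915) (33, 98) (4.1569, 98)]  |A|=387.8079
7. ⊥bis P0·P6 via (23.085,92.34): [(22.0104, 78.1612) (24.004, 78.4025) (22.7118, 98) (4.1569, 98)]  |A|=203.7448
8. canonical 4-gon: [(22.0104, 78.1612) (24.004, 78.4025) (22.7118, 98) (4.1569, 98)]
9. shoelace: 203.7448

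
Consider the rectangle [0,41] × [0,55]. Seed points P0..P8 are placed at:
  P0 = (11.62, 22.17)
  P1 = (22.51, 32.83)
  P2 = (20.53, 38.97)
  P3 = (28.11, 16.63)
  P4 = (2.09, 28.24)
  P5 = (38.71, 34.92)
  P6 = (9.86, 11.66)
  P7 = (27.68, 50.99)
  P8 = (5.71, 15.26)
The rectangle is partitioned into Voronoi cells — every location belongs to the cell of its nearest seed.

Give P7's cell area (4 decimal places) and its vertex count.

1. box [0,41]×[0,55]: [(0, 0) (41, 0) (41, 55) (0, 55)]
2. ⊥bis P7·P0 via (19.65,36.58): [(0, 47.53) (41, 24.6827) (41, 55) (0, 55)]  |A|=774.6402
3. ⊥bis P7·P1 via (25.095,41.91): [(0, 49.0543) (41, 37.382) (41, 55) (0, 55)]  |A|=483.0555
4. ⊥bis P7·P2 via (24.105,44.98): [(33.0947, 39.6326) (41, 37.382) (41, 55) (7.2602, 55)]  |A|=328.8853
5. ⊥bis P7·P3 via (27.895,33.81): [(33.0947, 39.6326) (41, 37.382) (41, 55) (7.2602, 55)]  |A|=328.8853
6. ⊥bis P7·P4 via (14.885,39.615): [(33.0947, 39.6326) (41, 37.382) (41, 55) (7.2602, 55)]  |A|=328.8853
7. ⊥bis P7·P5 via (33.195,42.955): [(30.5552, 41.1431) (41, 48.3121) (41, 55) (7.2602, 55)]  |A|=268.6906
8. ⊥bis P7·P6 via (18.77,31.325): [(30.5552, 41.1431) (41, 48.3121) (41, 55) (7.2602, 55)]  |A|=268.6906
9. ⊥bis P7·P8 via (16.695,33.125): [(30.5552, 41.1431) (41, 48.3121) (41, 55) (7.2602, 55)]  |A|=268.6906
10. canonical 4-gon: [(30.5552, 41.1431) (41, 48.3121) (41, 55) (7.2602, 55)]
11. shoelace: 268.6906

Area of P7's cell: 268.6906 (4 vertices)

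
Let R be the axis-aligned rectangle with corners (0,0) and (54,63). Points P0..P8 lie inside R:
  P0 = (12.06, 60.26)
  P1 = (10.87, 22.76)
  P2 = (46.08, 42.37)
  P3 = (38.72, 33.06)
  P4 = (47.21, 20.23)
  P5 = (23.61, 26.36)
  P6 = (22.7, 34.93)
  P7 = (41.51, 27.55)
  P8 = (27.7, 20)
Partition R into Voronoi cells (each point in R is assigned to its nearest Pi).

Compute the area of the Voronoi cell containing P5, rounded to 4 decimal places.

Area of P5's cell: 117.9397

1. box [0,54]×[0,63]: [(0, 0) (54, 0) (54, 63) (0, 63)]
2. ⊥bis P5·P0 via (17.835,43.31): [(0, 37.2335) (0, 0) (54, 0) (54, 55.6317)]  |A|=2507.3598
3. ⊥bis P5·P1 via (17.24,24.56): [(12.4593, 41.4784) (24.18, 0) (54, 0) (54, 55.6317)]  |A|=1773.9336
4. ⊥bis P5·P2 via (34.845,34.365): [(26.3939, 46.2261) (12.4593, 41.4784) (24.18, 0) (54, 0) (54, 7.481)]  |A|=1109.3072
5. ⊥bis P5·P3 via (31.165,29.71): [(24.1765, 45.4706) (12.4593, 41.4784) (24.18, 0) (44.3389, 0)]  |A|=724.7189
6. ⊥bis P5·P4 via (35.41,23.295): [(34.8927, 21.3033) (24.1765, 45.4706) (12.4593, 41.4784) (24.18, 0) (29.3592, 0)]  |A|=565.1612
7. ⊥bis P5·P6 via (23.155,30.645): [(34.8927, 21.3033) (30.4089, 31.4152) (15.7429, 29.858) (24.18, 0) (29.3592, 0)]  |A|=382.6064
8. ⊥bis P5·P7 via (32.56,26.955): [(33.3345, 15.3046) (32.5906, 26.495) (30.4089, 31.4152) (15.7429, 29.858) (24.18, 0) (29.3592, 0)]  |A|=371.657
9. ⊥bis P5·P8 via (25.655,23.18): [(32.1955, 27.3861) (30.4089, 31.4152) (15.7429, 29.858) (18.864, 18.8128)]  |A|=117.9397
10. canonical 4-gon: [(32.1955, 27.3861) (30.4089, 31.4152) (15.7429, 29.858) (18.864, 18.8128)]
11. shoelace: 117.9397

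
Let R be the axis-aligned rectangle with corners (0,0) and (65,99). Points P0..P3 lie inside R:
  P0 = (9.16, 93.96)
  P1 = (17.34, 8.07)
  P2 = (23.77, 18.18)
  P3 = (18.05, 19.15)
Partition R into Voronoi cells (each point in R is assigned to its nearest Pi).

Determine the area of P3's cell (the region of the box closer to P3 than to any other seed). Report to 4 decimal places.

Area of P3's cell: 1008.1207

1. box [0,65]×[0,99]: [(0, 0) (65, 0) (65, 99) (0, 99)]
2. ⊥bis P3·P0 via (13.605,56.555): [(0, 54.9383) (0, 0) (65, 0) (65, 62.6625)]  |A|=3822.0244
3. ⊥bis P3·P1 via (17.695,13.61): [(0, 54.9383) (0, 14.7439) (65, 10.5787) (65, 62.6625)]  |A|=2999.0396
4. ⊥bis P3·P2 via (20.91,18.665): [(27.6178, 58.2202) (0, 54.9383) (0, 14.7439) (20.0274, 13.4605)]  |A|=1008.1207
5. canonical 4-gon: [(27.6178, 58.2202) (0, 54.9383) (0, 14.7439) (20.0274, 13.4605)]
6. shoelace: 1008.1207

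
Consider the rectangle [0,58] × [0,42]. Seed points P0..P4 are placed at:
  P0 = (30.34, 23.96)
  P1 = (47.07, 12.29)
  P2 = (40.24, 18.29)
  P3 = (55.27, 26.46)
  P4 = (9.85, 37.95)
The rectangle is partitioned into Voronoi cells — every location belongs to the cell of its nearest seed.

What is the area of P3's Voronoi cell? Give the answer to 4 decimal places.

Area of P3's cell: 327.8230

1. box [0,58]×[0,42]: [(0, 0) (58, 0) (58, 42) (0, 42)]
2. ⊥bis P3·P0 via (42.805,25.21): [(45.3331, 0) (58, 0) (58, 42) (41.1213, 42)]  |A|=620.4584
3. ⊥bis P3·P1 via (51.17,19.375): [(42.9108, 24.1545) (58, 15.4226) (58, 42) (41.1213, 42)]  |A|=351.1203
4. ⊥bis P3·P2 via (47.755,22.375): [(42.0338, 32.9) (48.5669, 20.8814) (58, 15.4226) (58, 42) (41.1213, 42)]  |A|=327.823
5. ⊥bis P3·P4 via (32.56,32.205): [(42.0338, 32.9) (48.5669, 20.8814) (58, 15.4226) (58, 42) (41.1213, 42)]  |A|=327.823
6. canonical 5-gon: [(42.0338, 32.9) (48.5669, 20.8814) (58, 15.4226) (58, 42) (41.1213, 42)]
7. shoelace: 327.823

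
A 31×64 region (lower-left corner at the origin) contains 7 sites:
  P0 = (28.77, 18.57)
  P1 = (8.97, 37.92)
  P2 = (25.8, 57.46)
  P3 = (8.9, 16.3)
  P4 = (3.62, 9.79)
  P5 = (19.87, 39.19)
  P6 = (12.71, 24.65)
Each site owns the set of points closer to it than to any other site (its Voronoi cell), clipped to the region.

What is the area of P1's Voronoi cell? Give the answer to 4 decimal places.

1. box [0,31]×[0,64]: [(0, 0) (31, 0) (31, 64) (0, 64)]
2. ⊥bis P1·P0 via (18.87,28.245): [(0, 8.9362) (31, 40.6571) (31, 64) (0, 64)]  |A|=1215.3045
3. ⊥bis P1·P2 via (17.385,47.69): [(0, 62.6639) (0, 8.9362) (28.5093, 38.1085)]  |A|=765.8706
4. ⊥bis P1·P3 via (8.935,27.11): [(0, 62.6639) (0, 27.1389) (17.733, 27.0815) (28.5093, 38.1085)]  |A|=604.4761
5. ⊥bis P1·P4 via (6.295,23.855): [(0, 62.6639) (0, 27.1389) (17.733, 27.0815) (28.5093, 38.1085)]  |A|=604.4761
6. ⊥bis P1·P5 via (14.42,38.555): [(12.9062, 51.5477) (0, 62.6639) (0, 27.1389) (15.7561, 27.0879)]  |A|=421.8677
7. ⊥bis P1·P6 via (10.84,31.285): [(15.1263, 32.493) (12.9062, 51.5477) (0, 62.6639) (0, 28.2299)]  |A|=371.051
8. canonical 4-gon: [(15.1263, 32.493) (12.9062, 51.5477) (0, 62.6639) (0, 28.2299)]
9. shoelace: 371.051

Area of P1's cell: 371.0510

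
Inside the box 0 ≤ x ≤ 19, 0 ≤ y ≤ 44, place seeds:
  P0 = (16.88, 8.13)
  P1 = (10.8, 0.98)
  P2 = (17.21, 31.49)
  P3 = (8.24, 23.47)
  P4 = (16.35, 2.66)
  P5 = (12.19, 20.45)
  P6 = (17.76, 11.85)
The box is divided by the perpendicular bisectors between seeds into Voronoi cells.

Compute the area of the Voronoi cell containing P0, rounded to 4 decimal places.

Area of P0's cell: 51.9653

1. box [0,19]×[0,44]: [(0, 0) (19, 0) (19, 44) (0, 44)]
2. ⊥bis P0·P1 via (13.84,4.555): [(0, 16.3238) (19, 0.1672) (19, 44) (0, 44)]  |A|=679.3352
3. ⊥bis P0·P2 via (17.045,19.81): [(0, 20.0508) (0, 16.3238) (19, 0.1672) (19, 19.7824)]  |A|=221.7503
4. ⊥bis P0·P3 via (12.56,15.8): [(5.375, 11.7532) (19, 0.1672) (19, 19.4272)]  |A|=131.2087
5. ⊥bis P0·P4 via (16.615,5.395): [(5.375, 11.7532) (12.3683, 5.8065) (19, 5.1639) (19, 19.4272)]  |A|=114.6402
6. ⊥bis P0·P5 via (14.535,14.29): [(6.1469, 11.0968) (12.3683, 5.8065) (19, 5.1639) (19, 15.9897)]  |A|=85.1159
7. ⊥bis P0·P6 via (17.32,9.99): [(8.6359, 12.0443) (6.1469, 11.0968) (12.3683, 5.8065) (19, 5.1639) (19, 9.5926)]  |A|=51.9653
8. canonical 5-gon: [(8.6359, 12.0443) (6.1469, 11.0968) (12.3683, 5.8065) (19, 5.1639) (19, 9.5926)]
9. shoelace: 51.9653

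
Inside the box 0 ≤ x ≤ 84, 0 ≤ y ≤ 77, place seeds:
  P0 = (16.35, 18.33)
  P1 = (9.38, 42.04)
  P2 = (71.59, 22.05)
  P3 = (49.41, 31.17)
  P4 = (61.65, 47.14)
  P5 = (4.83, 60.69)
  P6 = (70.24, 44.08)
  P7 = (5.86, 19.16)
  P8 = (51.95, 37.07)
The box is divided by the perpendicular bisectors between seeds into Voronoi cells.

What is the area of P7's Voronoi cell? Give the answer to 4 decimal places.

Area of P7's cell: 334.4518

1. box [0,84]×[0,77]: [(0, 0) (84, 0) (84, 77) (0, 77)]
2. ⊥bis P7·P0 via (11.105,18.745): [(0, 0) (9.6218, 0) (15.7143, 77) (0, 77)]  |A|=975.4417
3. ⊥bis P7·P1 via (7.62,30.6): [(0, 31.7723) (0, 0) (9.6218, 0) (11.9898, 29.9277)]  |A|=334.4518
4. ⊥bis P7·P2 via (38.725,20.605): [(0, 31.7723) (0, 0) (9.6218, 0) (11.9898, 29.9277)]  |A|=334.4518
5. ⊥bis P7·P3 via (27.635,25.165): [(0, 31.7723) (0, 0) (9.6218, 0) (11.9898, 29.9277)]  |A|=334.4518
6. ⊥bis P7·P4 via (33.755,33.15): [(0, 31.7723) (0, 0) (9.6218, 0) (11.9898, 29.9277)]  |A|=334.4518
7. ⊥bis P7·P5 via (5.345,39.925): [(0, 31.7723) (0, 0) (9.6218, 0) (11.9898, 29.9277)]  |A|=334.4518
8. ⊥bis P7·P6 via (38.05,31.62): [(0, 31.7723) (0, 0) (9.6218, 0) (11.9898, 29.9277)]  |A|=334.4518
9. ⊥bis P7·P8 via (28.905,28.115): [(0, 31.7723) (0, 0) (9.6218, 0) (11.9898, 29.9277)]  |A|=334.4518
10. canonical 4-gon: [(0, 31.7723) (0, 0) (9.6218, 0) (11.9898, 29.9277)]
11. shoelace: 334.4518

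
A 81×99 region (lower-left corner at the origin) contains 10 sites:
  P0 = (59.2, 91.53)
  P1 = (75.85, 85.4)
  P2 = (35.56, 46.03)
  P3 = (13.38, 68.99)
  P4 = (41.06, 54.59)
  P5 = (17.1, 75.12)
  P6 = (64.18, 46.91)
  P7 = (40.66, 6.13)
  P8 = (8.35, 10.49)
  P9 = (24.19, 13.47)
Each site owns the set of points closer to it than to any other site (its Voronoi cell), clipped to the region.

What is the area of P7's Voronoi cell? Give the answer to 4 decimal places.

1. box [0,81]×[0,99]: [(0, 0) (81, 0) (81, 99) (0, 99)]
2. ⊥bis P7·P0 via (49.93,48.83): [(0, 59.6696) (0, 0) (81, 0) (81, 42.0848)]  |A|=4121.0545
3. ⊥bis P7·P1 via (58.255,45.765): [(52.7104, 48.2264) (0, 59.6696) (0, 0) (81, 0) (81, 35.6679)]  |A|=4030.2885
4. ⊥bis P7·P2 via (38.11,26.08): [(0, 21.2088) (0, 0) (81, 0) (81, 31.5622)]  |A|=2137.2246
5. ⊥bis P7·P3 via (27.02,37.56): [(0, 21.2088) (0, 0) (81, 0) (81, 31.5622)]  |A|=2137.2246
6. ⊥bis P7·P4 via (40.86,30.36): [(69.7303, 30.1217) (0, 21.2088) (0, 0) (81, 0) (81, 30.0287)]  |A|=2128.5835
7. ⊥bis P7·P5 via (28.88,40.625): [(69.7303, 30.1217) (0, 21.2088) (0, 0) (81, 0) (81, 30.0287)]  |A|=2128.5835
8. ⊥bis P7·P6 via (52.42,26.52): [(50.4485, 27.6571) (0, 21.2088) (0, 0) (81, 0) (81, 10.0364)]  |A|=1808.4015
9. ⊥bis P7·P8 via (24.505,8.31): [(50.4485, 27.6571) (26.7062, 24.6224) (23.3836, 0) (81, 0) (81, 10.0364)]  |A|=1237.3177
10. ⊥bis P7·P9 via (32.425,9.8): [(50.4485, 27.6571) (39.7752, 26.2928) (28.0575, 0) (81, 0) (81, 10.0364)]  |A|=1017.7534
11. canonical 5-gon: [(50.4485, 27.6571) (39.7752, 26.2928) (28.0575, 0) (81, 0) (81, 10.0364)]
12. shoelace: 1017.7534

Area of P7's cell: 1017.7534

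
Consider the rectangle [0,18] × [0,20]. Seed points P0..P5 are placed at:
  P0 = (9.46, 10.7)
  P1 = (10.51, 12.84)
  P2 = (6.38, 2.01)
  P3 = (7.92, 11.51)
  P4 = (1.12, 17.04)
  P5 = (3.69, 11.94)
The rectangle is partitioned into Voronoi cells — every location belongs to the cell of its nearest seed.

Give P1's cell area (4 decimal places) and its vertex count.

1. box [0,18]×[0,20]: [(0, 0) (18, 0) (18, 20) (0, 20)]
2. ⊥bis P1·P0 via (9.985,11.77): [(0, 16.6692) (18, 7.8374) (18, 20) (0, 20)]  |A|=139.4407
3. ⊥bis P1·P2 via (8.445,7.425): [(0, 16.6692) (18, 7.8374) (18, 20) (0, 20)]  |A|=139.4407
4. ⊥bis P1·P3 via (9.215,12.175): [(9.2337, 12.1386) (18, 7.8374) (18, 20) (5.1968, 20)]  |A|=103.6361
5. ⊥bis P1·P4 via (5.815,14.94): [(6.7368, 17.0009) (9.2337, 12.1386) (18, 7.8374) (18, 20) (8.0783, 20)]  |A|=99.3152
6. ⊥bis P1·P5 via (7.1,12.39): [(6.7368, 17.0009) (9.2337, 12.1386) (18, 7.8374) (18, 20) (8.0783, 20)]  |A|=99.3152
7. canonical 5-gon: [(6.7368, 17.0009) (9.2337, 12.1386) (18, 7.8374) (18, 20) (8.0783, 20)]
8. shoelace: 99.3152

Area of P1's cell: 99.3152 (5 vertices)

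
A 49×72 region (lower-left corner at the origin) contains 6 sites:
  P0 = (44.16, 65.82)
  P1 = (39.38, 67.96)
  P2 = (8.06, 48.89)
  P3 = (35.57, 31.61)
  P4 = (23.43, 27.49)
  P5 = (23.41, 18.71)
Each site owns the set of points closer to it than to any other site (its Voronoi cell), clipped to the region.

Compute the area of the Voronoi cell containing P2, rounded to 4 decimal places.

Area of P2's cell: 847.2715

1. box [0,49]×[0,72]: [(0, 0) (49, 0) (49, 72) (0, 72)]
2. ⊥bis P2·P0 via (26.11,57.355): [(0, 0) (49, 0) (49, 8.5464) (19.2419, 72) (0, 72)]  |A|=2583.87
3. ⊥bis P2·P1 via (23.72,58.425): [(0, 0) (49, 0) (49, 8.5464) (31.9378, 44.9283) (15.4545, 72) (0, 72)]  |A|=2532.605
4. ⊥bis P2·P3 via (21.815,40.25): [(0, 5.5202) (28.4016, 50.736) (15.4545, 72) (0, 72)]  |A|=1108.3795
5. ⊥bis P2·P4 via (15.745,38.19): [(0, 26.8816) (24.4468, 44.4398) (28.4016, 50.736) (15.4545, 72) (0, 72)]  |A|=847.2715
6. ⊥bis P2·P5 via (15.735,33.8): [(0, 26.8816) (24.4468, 44.4398) (28.4016, 50.736) (15.4545, 72) (0, 72)]  |A|=847.2715
7. canonical 5-gon: [(0, 26.8816) (24.4468, 44.4398) (28.4016, 50.736) (15.4545, 72) (0, 72)]
8. shoelace: 847.2715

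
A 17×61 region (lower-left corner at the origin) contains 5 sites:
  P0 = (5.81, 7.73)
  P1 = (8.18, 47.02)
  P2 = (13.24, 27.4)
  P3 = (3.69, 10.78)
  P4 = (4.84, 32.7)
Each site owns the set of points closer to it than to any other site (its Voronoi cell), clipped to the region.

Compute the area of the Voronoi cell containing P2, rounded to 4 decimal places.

Area of P2's cell: 181.4791

1. box [0,17]×[0,61]: [(0, 0) (17, 0) (17, 61) (0, 61)]
2. ⊥bis P2·P0 via (9.525,17.565): [(0, 21.1629) (17, 14.7414) (17, 61) (0, 61)]  |A|=731.813
3. ⊥bis P2·P1 via (10.71,37.21): [(0, 34.4479) (0, 21.1629) (17, 14.7414) (17, 38.8322)]  |A|=317.6937
4. ⊥bis P2·P3 via (8.465,19.09): [(0, 34.4479) (0, 23.9541) (14.1772, 15.8077) (17, 14.7414) (17, 38.8322)]  |A|=297.9082
5. ⊥bis P2·P4 via (9.04,30.05): [(14.111, 38.0871) (3.8118, 21.7638) (14.1772, 15.8077) (17, 14.7414) (17, 38.8322)]  |A|=181.4791
6. canonical 5-gon: [(14.111, 38.0871) (3.8118, 21.7638) (14.1772, 15.8077) (17, 14.7414) (17, 38.8322)]
7. shoelace: 181.4791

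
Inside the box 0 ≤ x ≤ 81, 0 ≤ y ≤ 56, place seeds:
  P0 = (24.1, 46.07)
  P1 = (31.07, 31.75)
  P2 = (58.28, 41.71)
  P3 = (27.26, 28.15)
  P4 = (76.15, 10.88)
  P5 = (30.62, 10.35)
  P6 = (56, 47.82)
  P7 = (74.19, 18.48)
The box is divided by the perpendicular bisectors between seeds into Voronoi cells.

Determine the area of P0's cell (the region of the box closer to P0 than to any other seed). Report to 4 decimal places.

Area of P0's cell: 748.5203

1. box [0,81]×[0,56]: [(0, 0) (81, 0) (81, 56) (0, 56)]
2. ⊥bis P0·P1 via (27.585,38.91): [(0, 25.4835) (62.6967, 56) (0, 56)]  |A|=956.6424
3. ⊥bis P0·P2 via (41.19,43.89): [(0, 25.4835) (41.4133, 45.6407) (42.7348, 56) (0, 56)]  |A|=853.2461
4. ⊥bis P0·P3 via (25.68,37.11): [(0, 32.5816) (22.8682, 36.6142) (41.4133, 45.6407) (42.7348, 56) (0, 56)]  |A|=772.0859
5. ⊥bis P0·P4 via (50.125,28.475): [(0, 32.5816) (22.8682, 36.6142) (41.4133, 45.6407) (42.7348, 56) (0, 56)]  |A|=772.0859
6. ⊥bis P0·P5 via (27.36,28.21): [(0, 32.5816) (22.8682, 36.6142) (41.4133, 45.6407) (42.7348, 56) (0, 56)]  |A|=772.0859
7. ⊥bis P0·P6 via (40.05,46.945): [(0, 32.5816) (22.8682, 36.6142) (40.1551, 45.0283) (39.5533, 56) (0, 56)]  |A|=748.5203
8. ⊥bis P0·P7 via (49.145,32.275): [(0, 32.5816) (22.8682, 36.6142) (40.1551, 45.0283) (39.5533, 56) (0, 56)]  |A|=748.5203
9. canonical 5-gon: [(0, 32.5816) (22.8682, 36.6142) (40.1551, 45.0283) (39.5533, 56) (0, 56)]
10. shoelace: 748.5203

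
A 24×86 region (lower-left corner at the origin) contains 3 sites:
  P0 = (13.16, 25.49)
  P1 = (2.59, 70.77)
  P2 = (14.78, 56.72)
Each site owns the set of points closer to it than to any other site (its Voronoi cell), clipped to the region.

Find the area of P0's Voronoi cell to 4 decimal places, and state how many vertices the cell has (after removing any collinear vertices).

1. box [0,24]×[0,86]: [(0, 0) (24, 0) (24, 86) (0, 86)]
2. ⊥bis P0·P1 via (7.875,48.13): [(0, 46.2917) (0, 0) (24, 0) (24, 51.8942)]  |A|=1178.2302
3. ⊥bis P0·P2 via (13.97,41.105): [(0, 41.8297) (0, 0) (24, 0) (24, 40.5847)]  |A|=988.9726
4. canonical 4-gon: [(0, 41.8297) (0, 0) (24, 0) (24, 40.5847)]
5. shoelace: 988.9726

Area of P0's cell: 988.9726 (4 vertices)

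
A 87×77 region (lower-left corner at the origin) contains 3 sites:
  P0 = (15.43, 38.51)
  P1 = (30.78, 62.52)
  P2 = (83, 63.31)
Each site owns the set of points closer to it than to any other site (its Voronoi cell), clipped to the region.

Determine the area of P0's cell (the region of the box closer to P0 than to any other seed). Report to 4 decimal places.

Area of P0's cell: 2844.4453

1. box [0,87]×[0,77]: [(0, 0) (87, 0) (87, 77) (0, 77)]
2. ⊥bis P0·P1 via (23.105,50.515): [(0, 65.2864) (0, 0) (87, 0) (87, 9.6658)]  |A|=3260.4234
3. ⊥bis P0·P2 via (49.215,50.91): [(57.4094, 28.5836) (0, 65.2864) (0, 0) (67.9003, 0)]  |A|=2844.4453
4. canonical 4-gon: [(57.4094, 28.5836) (0, 65.2864) (0, 0) (67.9003, 0)]
5. shoelace: 2844.4453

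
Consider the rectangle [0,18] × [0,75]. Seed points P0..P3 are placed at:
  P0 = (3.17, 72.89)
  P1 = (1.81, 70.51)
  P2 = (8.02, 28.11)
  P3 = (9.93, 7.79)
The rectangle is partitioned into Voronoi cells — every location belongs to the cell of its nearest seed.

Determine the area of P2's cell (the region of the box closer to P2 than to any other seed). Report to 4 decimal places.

Area of P2's cell: 575.2071

1. box [0,18]×[0,75]: [(0, 0) (18, 0) (18, 75) (0, 75)]
2. ⊥bis P2·P0 via (5.595,50.5): [(0, 49.894) (0, 0) (18, 0) (18, 51.8436)]  |A|=915.6382
3. ⊥bis P2·P1 via (4.915,49.31): [(0, 48.5901) (0, 0) (18, 0) (18, 51.2265)]  |A|=898.3494
4. ⊥bis P2·P3 via (8.975,17.95): [(0, 48.5901) (0, 17.1064) (18, 18.7983) (18, 51.2265)]  |A|=575.2071
5. canonical 4-gon: [(0, 48.5901) (0, 17.1064) (18, 18.7983) (18, 51.2265)]
6. shoelace: 575.2071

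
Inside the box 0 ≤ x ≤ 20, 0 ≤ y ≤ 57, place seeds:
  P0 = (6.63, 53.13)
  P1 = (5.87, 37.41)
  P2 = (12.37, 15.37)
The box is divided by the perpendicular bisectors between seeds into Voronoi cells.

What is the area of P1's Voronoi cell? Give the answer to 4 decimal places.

1. box [0,20]×[0,57]: [(0, 0) (20, 0) (20, 57) (0, 57)]
2. ⊥bis P1·P0 via (6.25,45.27): [(0, 45.5722) (0, 0) (20, 0) (20, 44.6052)]  |A|=901.774
3. ⊥bis P1·P2 via (9.12,26.39): [(0, 45.5722) (0, 23.7003) (20, 29.5987) (20, 44.6052)]  |A|=368.7835
4. canonical 4-gon: [(0, 45.5722) (0, 23.7003) (20, 29.5987) (20, 44.6052)]
5. shoelace: 368.7835

Area of P1's cell: 368.7835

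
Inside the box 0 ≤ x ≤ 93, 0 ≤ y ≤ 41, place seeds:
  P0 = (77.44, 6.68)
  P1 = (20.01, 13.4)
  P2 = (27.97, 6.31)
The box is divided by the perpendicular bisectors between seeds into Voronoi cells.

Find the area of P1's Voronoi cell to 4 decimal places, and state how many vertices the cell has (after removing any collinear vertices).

1. box [0,93]×[0,41]: [(0, 0) (93, 0) (93, 41) (0, 41)]
2. ⊥bis P1·P0 via (48.725,10.04): [(0, 0) (47.5502, 0) (52.3477, 41) (0, 41)]  |A|=2047.9068
3. ⊥bis P1·P2 via (23.99,9.855): [(0, 0) (15.2121, 0) (51.731, 41) (0, 41)]  |A|=1372.3331
4. canonical 4-gon: [(0, 0) (15.2121, 0) (51.731, 41) (0, 41)]
5. shoelace: 1372.3331

Area of P1's cell: 1372.3331 (4 vertices)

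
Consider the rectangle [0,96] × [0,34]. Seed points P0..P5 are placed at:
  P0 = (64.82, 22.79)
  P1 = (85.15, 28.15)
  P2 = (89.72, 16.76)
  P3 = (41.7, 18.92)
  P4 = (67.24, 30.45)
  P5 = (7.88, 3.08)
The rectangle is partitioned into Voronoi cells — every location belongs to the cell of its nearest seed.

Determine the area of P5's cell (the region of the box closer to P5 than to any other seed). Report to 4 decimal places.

Area of P5's cell: 747.3142

1. box [0,96]×[0,34]: [(0, 0) (96, 0) (96, 34) (0, 34)]
2. ⊥bis P5·P0 via (36.35,12.935): [(0, 0) (40.8275, 0) (29.0583, 34) (0, 34)]  |A|=1188.0581
3. ⊥bis P5·P1 via (46.515,15.615): [(0, 0) (40.8275, 0) (29.0583, 34) (0, 34)]  |A|=1188.0581
4. ⊥bis P5·P2 via (48.8,9.92): [(0, 0) (40.8275, 0) (29.0583, 34) (0, 34)]  |A|=1188.0581
5. ⊥bis P5·P3 via (24.79,11): [(0, 0) (29.942, 0) (14.0177, 34) (0, 34)]  |A|=747.3142
6. ⊥bis P5·P4 via (37.56,16.765): [(0, 0) (29.942, 0) (14.0177, 34) (0, 34)]  |A|=747.3142
7. canonical 4-gon: [(0, 0) (29.942, 0) (14.0177, 34) (0, 34)]
8. shoelace: 747.3142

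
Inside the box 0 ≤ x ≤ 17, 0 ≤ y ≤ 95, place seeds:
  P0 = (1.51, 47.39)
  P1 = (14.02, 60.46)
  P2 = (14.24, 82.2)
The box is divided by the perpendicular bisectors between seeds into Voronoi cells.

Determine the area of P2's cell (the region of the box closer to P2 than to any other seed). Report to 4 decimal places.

Area of P2's cell: 401.4215

1. box [0,17]×[0,95]: [(0, 0) (17, 0) (17, 95) (0, 95)]
2. ⊥bis P2·P0 via (7.875,64.795): [(0, 67.6749) (17, 61.458) (17, 95) (0, 95)]  |A|=517.3706
3. ⊥bis P2·P1 via (14.13,71.33): [(0, 71.473) (17, 71.301) (17, 95) (0, 95)]  |A|=401.4215
4. canonical 4-gon: [(0, 71.473) (17, 71.301) (17, 95) (0, 95)]
5. shoelace: 401.4215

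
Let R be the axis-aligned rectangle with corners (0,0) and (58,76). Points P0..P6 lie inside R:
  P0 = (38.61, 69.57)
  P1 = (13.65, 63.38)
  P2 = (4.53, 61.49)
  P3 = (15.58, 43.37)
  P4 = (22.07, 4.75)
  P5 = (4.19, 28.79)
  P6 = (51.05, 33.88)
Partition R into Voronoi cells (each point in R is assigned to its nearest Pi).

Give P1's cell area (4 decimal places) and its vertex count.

1. box [0,58]×[0,76]: [(0, 0) (58, 0) (58, 76) (0, 76)]
2. ⊥bis P1·P0 via (26.13,66.475): [(0, 0) (42.6156, 0) (23.7678, 76) (0, 76)]  |A|=2522.5699
3. ⊥bis P1·P2 via (9.09,62.435): [(22.0288, 0) (42.6156, 0) (23.7678, 76) (6.2788, 76)]  |A|=1446.8786
4. ⊥bis P1·P3 via (14.615,53.375): [(11.039, 53.0301) (29.0339, 54.7657) (23.7678, 76) (6.2788, 76)]  |A|=396.4838
5. ⊥bis P1·P4 via (17.86,34.065): [(11.039, 53.0301) (29.0339, 54.7657) (23.7678, 76) (6.2788, 76)]  |A|=396.4838
6. ⊥bis P1·P5 via (8.92,46.085): [(11.039, 53.0301) (29.0339, 54.7657) (23.7678, 76) (6.2788, 76)]  |A|=396.4838
7. ⊥bis P1·P6 via (32.35,48.63): [(11.039, 53.0301) (29.0339, 54.7657) (23.7678, 76) (6.2788, 76)]  |A|=396.4838
8. canonical 4-gon: [(11.039, 53.0301) (29.0339, 54.7657) (23.7678, 76) (6.2788, 76)]
9. shoelace: 396.4838

Area of P1's cell: 396.4838 (4 vertices)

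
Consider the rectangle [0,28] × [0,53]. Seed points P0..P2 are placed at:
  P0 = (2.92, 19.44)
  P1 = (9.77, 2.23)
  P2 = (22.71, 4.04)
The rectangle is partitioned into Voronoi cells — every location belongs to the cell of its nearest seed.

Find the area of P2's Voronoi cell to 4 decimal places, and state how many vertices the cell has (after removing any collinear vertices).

Area of P2's cell: 288.0241 (4 vertices)

1. box [0,28]×[0,53]: [(0, 0) (28, 0) (28, 53) (0, 53)]
2. ⊥bis P2·P0 via (12.815,11.74): [(3.6793, 0) (28, 0) (28, 31.2537)]  |A|=380.0565
3. ⊥bis P2·P1 via (16.24,3.135): [(14.6979, 14.1597) (16.6785, 0) (28, 0) (28, 31.2537)]  |A|=288.0241
4. canonical 4-gon: [(14.6979, 14.1597) (16.6785, 0) (28, 0) (28, 31.2537)]
5. shoelace: 288.0241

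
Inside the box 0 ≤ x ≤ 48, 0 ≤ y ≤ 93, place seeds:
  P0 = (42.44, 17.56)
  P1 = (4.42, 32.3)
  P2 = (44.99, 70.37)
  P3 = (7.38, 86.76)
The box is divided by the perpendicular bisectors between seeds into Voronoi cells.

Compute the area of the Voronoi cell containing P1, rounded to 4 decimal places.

Area of P1's cell: 1355.5288

1. box [0,48]×[0,93]: [(0, 0) (48, 0) (48, 93) (0, 93)]
2. ⊥bis P1·P0 via (23.43,24.93): [(0, 0) (13.7649, 0) (48, 88.3053) (48, 93) (0, 93)]  |A|=2952.4289
3. ⊥bis P1·P2 via (24.705,51.335): [(0, 77.6623) (0, 0) (13.7649, 0) (31.0468, 44.5767)]  |A|=1512.3815
4. ⊥bis P1·P3 via (5.9,59.53): [(17.6124, 58.8934) (0, 59.8507) (0, 0) (13.7649, 0) (31.0468, 44.5767)]  |A|=1355.5288
5. canonical 5-gon: [(17.6124, 58.8934) (0, 59.8507) (0, 0) (13.7649, 0) (31.0468, 44.5767)]
6. shoelace: 1355.5288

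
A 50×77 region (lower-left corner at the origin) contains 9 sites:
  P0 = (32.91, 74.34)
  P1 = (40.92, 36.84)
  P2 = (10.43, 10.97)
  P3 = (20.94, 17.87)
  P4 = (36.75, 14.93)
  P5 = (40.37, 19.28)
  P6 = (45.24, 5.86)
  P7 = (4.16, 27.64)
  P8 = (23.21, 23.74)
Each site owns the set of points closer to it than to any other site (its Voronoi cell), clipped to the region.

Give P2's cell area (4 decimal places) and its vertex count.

1. box [0,50]×[0,77]: [(0, 0) (50, 0) (50, 77) (0, 77)]
2. ⊥bis P2·P0 via (21.67,42.655): [(0, 50.3423) (0, 0) (50, 0) (50, 32.6052)]  |A|=2073.6855
3. ⊥bis P2·P1 via (25.675,23.905): [(4.6403, 48.6961) (0, 50.3423) (0, 0) (45.9578, 0)]  |A|=1235.7861
4. ⊥bis P2·P3 via (15.685,14.42): [(0, 38.3112) (0, 0) (25.152, 0)]  |A|=481.8015
5. ⊥bis P2·P4 via (23.59,12.95): [(0, 38.3112) (0, 0) (25.152, 0)]  |A|=481.8015
6. ⊥bis P2·P5 via (25.4,15.125): [(0, 38.3112) (0, 0) (25.152, 0)]  |A|=481.8015
7. ⊥bis P2·P6 via (27.835,8.415): [(0, 38.3112) (0, 0) (25.152, 0)]  |A|=481.8015
8. ⊥bis P2·P7 via (7.295,19.305): [(11.4515, 20.8684) (0, 16.5612) (0, 0) (25.152, 0)]  |A|=357.2659
9. ⊥bis P2·P8 via (16.82,17.355): [(11.4515, 20.8684) (0, 16.5612) (0, 0) (25.152, 0)]  |A|=357.2659
10. canonical 4-gon: [(11.4515, 20.8684) (0, 16.5612) (0, 0) (25.152, 0)]
11. shoelace: 357.2659

Area of P2's cell: 357.2659 (4 vertices)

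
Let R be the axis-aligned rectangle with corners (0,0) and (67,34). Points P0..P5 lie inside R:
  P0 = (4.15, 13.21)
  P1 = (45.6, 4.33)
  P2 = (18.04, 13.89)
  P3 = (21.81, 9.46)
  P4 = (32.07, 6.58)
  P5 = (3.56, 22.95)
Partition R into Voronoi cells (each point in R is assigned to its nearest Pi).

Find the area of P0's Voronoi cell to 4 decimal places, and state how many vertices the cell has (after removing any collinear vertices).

Area of P0's cell: 202.9386 (5 vertices)

1. box [0,67]×[0,34]: [(0, 0) (67, 0) (67, 34) (0, 34)]
2. ⊥bis P0·P1 via (24.875,8.77): [(0, 0) (22.9962, 0) (30.2801, 34) (0, 34)]  |A|=905.697
3. ⊥bis P0·P2 via (11.095,13.55): [(0, 0) (11.7584, 0) (10.0938, 34) (0, 34)]  |A|=371.4875
4. ⊥bis P0·P3 via (12.98,11.335): [(0, 0) (10.5731, 0) (11.5363, 4.5361) (10.0938, 34) (0, 34)]  |A|=368.7992
5. ⊥bis P0·P4 via (18.11,9.895): [(0, 0) (10.5731, 0) (11.5363, 4.5361) (10.0938, 34) (0, 34)]  |A|=368.7992
6. ⊥bis P0·P5 via (3.855,18.08): [(0, 17.8465) (0, 0) (10.5731, 0) (11.5363, 4.5361) (10.8525, 18.5039)]  |A|=202.9386
7. canonical 5-gon: [(0, 17.8465) (0, 0) (10.5731, 0) (11.5363, 4.5361) (10.8525, 18.5039)]
8. shoelace: 202.9386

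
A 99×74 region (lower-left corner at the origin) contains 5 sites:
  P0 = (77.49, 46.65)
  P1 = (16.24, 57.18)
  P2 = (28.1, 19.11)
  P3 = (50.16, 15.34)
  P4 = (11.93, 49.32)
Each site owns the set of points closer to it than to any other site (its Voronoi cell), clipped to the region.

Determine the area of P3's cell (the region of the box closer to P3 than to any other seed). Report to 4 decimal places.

1. box [0,99]×[0,74]: [(0, 0) (99, 0) (99, 74) (0, 74)]
2. ⊥bis P3·P0 via (63.825,30.995): [(0, 0) (99, 0) (99, 0.2913) (14.5573, 74) (0, 74)]  |A|=4213.9189
3. ⊥bis P3·P1 via (33.2,36.26): [(0, 9.3445) (0, 0) (99, 0) (99, 0.2913) (45.9508, 46.5971)]  |A|=2528.9788
4. ⊥bis P3·P2 via (39.13,17.225): [(43.8599, 44.9021) (36.1863, 0) (99, 0) (99, 0.2913) (45.9508, 46.5971)]  |A|=1511.6336
5. ⊥bis P3·P4 via (31.045,32.33): [(43.8599, 44.9021) (36.1863, 0) (99, 0) (99, 0.2913) (45.9508, 46.5971)]  |A|=1511.6336
6. canonical 5-gon: [(43.8599, 44.9021) (36.1863, 0) (99, 0) (99, 0.2913) (45.9508, 46.5971)]
7. shoelace: 1511.6336

Area of P3's cell: 1511.6336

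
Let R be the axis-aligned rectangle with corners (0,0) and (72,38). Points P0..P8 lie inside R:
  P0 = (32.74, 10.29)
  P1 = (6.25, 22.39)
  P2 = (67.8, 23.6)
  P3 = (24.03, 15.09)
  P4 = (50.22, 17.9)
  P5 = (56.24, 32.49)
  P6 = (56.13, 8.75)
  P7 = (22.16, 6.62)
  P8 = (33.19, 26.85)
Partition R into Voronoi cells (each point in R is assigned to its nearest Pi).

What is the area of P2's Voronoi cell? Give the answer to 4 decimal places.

Area of P2's cell: 245.8822

1. box [0,72]×[0,38]: [(0, 0) (72, 0) (72, 38) (0, 38)]
2. ⊥bis P2·P0 via (50.27,16.945): [(56.7029, 0) (72, 0) (72, 38) (42.2768, 38)]  |A|=855.3857
3. ⊥bis P2·P1 via (37.025,22.995): [(56.7029, 0) (72, 0) (72, 38) (42.2768, 38)]  |A|=855.3857
4. ⊥bis P2·P3 via (45.915,19.345): [(42.2998, 37.9395) (56.7029, 0) (72, 0) (72, 38) (42.288, 38)]  |A|=855.3854
5. ⊥bis P2·P4 via (59.01,20.75): [(65.7378, 0) (72, 0) (72, 38) (53.417, 38)]  |A|=472.0586
6. ⊥bis P2·P5 via (62.02,28.045): [(58.2389, 23.1283) (65.7378, 0) (72, 0) (72, 38) (69.6757, 38)]  |A|=351.1611
7. ⊥bis P2·P6 via (61.965,16.175): [(58.2389, 23.1283) (59.9902, 17.7269) (72, 8.2889) (72, 38) (69.6757, 38)]  |A|=245.8822
8. ⊥bis P2·P7 via (44.98,15.11): [(58.2389, 23.1283) (59.9902, 17.7269) (72, 8.2889) (72, 38) (69.6757, 38)]  |A|=245.8822
9. ⊥bis P2·P8 via (50.495,25.225): [(58.2389, 23.1283) (59.9902, 17.7269) (72, 8.2889) (72, 38) (69.6757, 38)]  |A|=245.8822
10. canonical 5-gon: [(58.2389, 23.1283) (59.9902, 17.7269) (72, 8.2889) (72, 38) (69.6757, 38)]
11. shoelace: 245.8822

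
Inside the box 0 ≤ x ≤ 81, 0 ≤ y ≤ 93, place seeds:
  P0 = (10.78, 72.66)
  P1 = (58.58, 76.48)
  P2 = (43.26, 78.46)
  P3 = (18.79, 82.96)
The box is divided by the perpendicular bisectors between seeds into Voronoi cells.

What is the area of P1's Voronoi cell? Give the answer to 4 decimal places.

Area of P1's cell: 3169.6865

1. box [0,81]×[0,93]: [(0, 0) (81, 0) (81, 93) (0, 93)]
2. ⊥bis P1·P0 via (34.68,74.57): [(40.6394, 0) (81, 0) (81, 93) (33.2071, 93)]  |A|=4099.1377
3. ⊥bis P1·P2 via (50.92,77.47): [(40.9076, 0) (81, 0) (81, 93) (52.9271, 93)]  |A|=3169.6865
4. ⊥bis P1·P3 via (38.685,79.72): [(40.9076, 0) (81, 0) (81, 93) (52.9271, 93)]  |A|=3169.6865
5. canonical 4-gon: [(40.9076, 0) (81, 0) (81, 93) (52.9271, 93)]
6. shoelace: 3169.6865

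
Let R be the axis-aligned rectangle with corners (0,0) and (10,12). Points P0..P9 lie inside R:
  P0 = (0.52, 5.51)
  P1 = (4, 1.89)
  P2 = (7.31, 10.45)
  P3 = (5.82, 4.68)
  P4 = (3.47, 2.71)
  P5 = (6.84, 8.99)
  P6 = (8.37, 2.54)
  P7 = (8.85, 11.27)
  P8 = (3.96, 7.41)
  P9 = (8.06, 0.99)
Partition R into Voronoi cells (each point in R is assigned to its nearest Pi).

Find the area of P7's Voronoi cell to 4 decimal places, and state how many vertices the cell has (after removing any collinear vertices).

Area of P7's cell: 5.5184 (4 vertices)

1. box [0,10]×[0,12]: [(0, 0) (10, 0) (10, 12) (0, 12)]
2. ⊥bis P7·P0 via (4.685,8.39): [(10, 0.7036) (10, 12) (2.1888, 12)]  |A|=44.1196
3. ⊥bis P7·P1 via (6.425,6.58): [(5.6648, 6.9731) (10, 4.7315) (10, 12) (2.1888, 12)]  |A|=35.3885
4. ⊥bis P7·P2 via (8.08,10.86): [(10, 7.2541) (10, 12) (7.473, 12)]  |A|=5.9964
5. ⊥bis P7·P3 via (7.335,7.975): [(10, 7.2541) (10, 12) (7.473, 12)]  |A|=5.9964
6. ⊥bis P7·P4 via (6.16,6.99): [(10, 7.2541) (10, 12) (7.473, 12)]  |A|=5.9964
7. ⊥bis P7·P5 via (7.845,10.13): [(9.0205, 9.0937) (10, 8.2302) (10, 12) (7.473, 12)]  |A|=5.5184
8. ⊥bis P7·P6 via (8.61,6.905): [(9.0205, 9.0937) (10, 8.2302) (10, 12) (7.473, 12)]  |A|=5.5184
9. ⊥bis P7·P8 via (6.405,9.34): [(9.0205, 9.0937) (10, 8.2302) (10, 12) (7.473, 12)]  |A|=5.5184
10. ⊥bis P7·P9 via (8.455,6.13): [(9.0205, 9.0937) (10, 8.2302) (10, 12) (7.473, 12)]  |A|=5.5184
11. canonical 4-gon: [(9.0205, 9.0937) (10, 8.2302) (10, 12) (7.473, 12)]
12. shoelace: 5.5184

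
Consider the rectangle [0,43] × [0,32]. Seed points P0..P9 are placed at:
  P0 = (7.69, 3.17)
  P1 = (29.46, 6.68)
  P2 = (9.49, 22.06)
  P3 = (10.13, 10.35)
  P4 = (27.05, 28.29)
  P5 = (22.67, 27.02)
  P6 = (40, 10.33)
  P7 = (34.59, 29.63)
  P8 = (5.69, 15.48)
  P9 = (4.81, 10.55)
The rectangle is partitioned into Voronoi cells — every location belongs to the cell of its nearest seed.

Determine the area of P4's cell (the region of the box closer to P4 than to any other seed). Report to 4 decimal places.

1. box [0,43]×[0,32]: [(0, 0) (43, 0) (43, 32) (0, 32)]
2. ⊥bis P4·P0 via (17.37,15.73): [(0, 29.1171) (37.78, 0) (43, 0) (43, 32) (0, 32)]  |A|=825.9785
3. ⊥bis P4·P1 via (28.255,17.485): [(0, 29.1171) (16.7567, 16.2027) (43, 19.1294) (43, 32) (0, 32)]  |A|=532.6802
4. ⊥bis P4·P2 via (18.27,25.175): [(21.2745, 16.7065) (43, 19.1294) (43, 32) (15.8486, 32)]  |A|=347.43
5. ⊥bis P4·P3 via (18.59,19.32): [(21.231, 16.8292) (21.3519, 16.7151) (43, 19.1294) (43, 32) (15.8486, 32)]  |A|=347.4251
6. ⊥bis P4·P5 via (24.86,27.655): [(27.8228, 17.4368) (43, 19.1294) (43, 32) (23.6001, 32)]  |A|=238.9317
7. ⊥bis P4·P6 via (33.525,19.31): [(27.8228, 17.4368) (31.4951, 17.8463) (43, 26.1419) (43, 32) (23.6001, 32)]  |A|=198.5925
8. ⊥bis P4·P7 via (30.82,28.96): [(27.8228, 17.4368) (31.4951, 17.8463) (32.6474, 18.6772) (30.2797, 32) (23.6001, 32)]  |A|=83.5349
9. ⊥bis P4·P8 via (16.37,21.885): [(27.8228, 17.4368) (31.4951, 17.8463) (32.6474, 18.6772) (30.2797, 32) (23.6001, 32)]  |A|=83.5349
10. ⊥bis P4·P9 via (15.93,19.42): [(27.8228, 17.4368) (31.4951, 17.8463) (32.6474, 18.6772) (30.2797, 32) (23.6001, 32)]  |A|=83.5349
11. canonical 5-gon: [(27.8228, 17.4368) (31.4951, 17.8463) (32.6474, 18.6772) (30.2797, 32) (23.6001, 32)]
12. shoelace: 83.5349

Area of P4's cell: 83.5349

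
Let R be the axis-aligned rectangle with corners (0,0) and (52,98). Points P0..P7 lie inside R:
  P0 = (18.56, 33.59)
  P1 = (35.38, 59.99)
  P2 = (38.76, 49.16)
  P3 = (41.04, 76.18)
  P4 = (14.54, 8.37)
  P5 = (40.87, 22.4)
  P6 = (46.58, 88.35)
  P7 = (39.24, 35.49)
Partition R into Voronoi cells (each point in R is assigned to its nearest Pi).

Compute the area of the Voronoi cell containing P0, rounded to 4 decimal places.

Area of P0's cell: 939.2479

1. box [0,52]×[0,98]: [(0, 0) (52, 0) (52, 98) (0, 98)]
2. ⊥bis P0·P1 via (26.97,46.79): [(0, 63.9732) (0, 0) (52, 0) (52, 30.8429)]  |A|=2465.2164
3. ⊥bis P0·P2 via (28.66,41.375): [(22.0893, 49.8996) (0, 63.9732) (0, 0) (52, 0) (52, 11.0945)]  |A|=2169.8724
4. ⊥bis P0·P3 via (29.8,54.885): [(22.0893, 49.8996) (0, 63.9732) (0, 0) (52, 0) (52, 11.0945)]  |A|=2169.8724
5. ⊥bis P0·P4 via (16.55,20.98): [(48.2785, 15.9226) (22.0893, 49.8996) (0, 63.9732) (0, 23.618)]  |A|=1165.1202
6. ⊥bis P0·P5 via (29.715,27.995): [(25.4824, 19.5562) (33.3646, 35.2714) (22.0893, 49.8996) (0, 63.9732) (0, 23.618)]  |A|=971.6764
7. ⊥bis P0·P6 via (32.57,60.97): [(25.4824, 19.5562) (33.3646, 35.2714) (22.0893, 49.8996) (0, 63.9732) (0, 23.618)]  |A|=971.6764
8. ⊥bis P0·P7 via (28.9,34.54): [(25.4824, 19.5562) (29.5344, 27.6349) (28.2195, 41.9465) (22.0893, 49.8996) (0, 63.9732) (0, 23.618)]  |A|=939.2479
9. canonical 6-gon: [(25.4824, 19.5562) (29.5344, 27.6349) (28.2195, 41.9465) (22.0893, 49.8996) (0, 63.9732) (0, 23.618)]
10. shoelace: 939.2479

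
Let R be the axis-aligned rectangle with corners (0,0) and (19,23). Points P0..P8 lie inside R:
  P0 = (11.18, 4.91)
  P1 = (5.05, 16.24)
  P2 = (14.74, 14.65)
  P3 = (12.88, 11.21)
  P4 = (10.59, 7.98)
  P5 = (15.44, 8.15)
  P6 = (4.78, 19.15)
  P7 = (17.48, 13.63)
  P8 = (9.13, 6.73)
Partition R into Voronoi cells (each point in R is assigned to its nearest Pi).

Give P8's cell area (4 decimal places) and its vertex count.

1. box [0,19]×[0,23]: [(0, 0) (19, 0) (19, 23) (0, 23)]
2. ⊥bis P8·P0 via (10.155,5.82): [(0, 0) (4.988, 0) (19, 15.7828) (19, 23) (0, 23)]  |A|=326.4257
3. ⊥bis P8·P1 via (7.09,11.485): [(0, 8.4432) (0, 0) (4.988, 0) (19, 15.7828) (19, 16.5947)]  |A|=127.2856
4. ⊥bis P8·P2 via (11.935,10.69): [(9.4084, 12.4797) (0, 8.4432) (0, 0) (4.988, 0) (13.4966, 9.5839)]  |A|=102.7526
5. ⊥bis P8·P3 via (11.005,8.97): [(7.6919, 11.7432) (0, 8.4432) (0, 0) (4.988, 0) (12.1217, 8.0353)]  |A|=92.7829
6. ⊥bis P8·P4 via (9.86,7.355): [(6.5298, 11.2447) (0, 8.4432) (0, 0) (4.988, 0) (10.6739, 6.4044)]  |A|=82.641
7. ⊥bis P8·P5 via (12.285,7.44): [(6.5298, 11.2447) (0, 8.4432) (0, 0) (4.988, 0) (10.6739, 6.4044)]  |A|=82.641
8. ⊥bis P8·P6 via (6.955,12.94): [(6.5298, 11.2447) (0, 8.4432) (0, 0) (4.988, 0) (10.6739, 6.4044)]  |A|=82.641
9. ⊥bis P8·P7 via (13.305,10.18): [(6.5298, 11.2447) (0, 8.4432) (0, 0) (4.988, 0) (10.6739, 6.4044)]  |A|=82.641
10. canonical 5-gon: [(6.5298, 11.2447) (0, 8.4432) (0, 0) (4.988, 0) (10.6739, 6.4044)]
11. shoelace: 82.641

Area of P8's cell: 82.6410 (5 vertices)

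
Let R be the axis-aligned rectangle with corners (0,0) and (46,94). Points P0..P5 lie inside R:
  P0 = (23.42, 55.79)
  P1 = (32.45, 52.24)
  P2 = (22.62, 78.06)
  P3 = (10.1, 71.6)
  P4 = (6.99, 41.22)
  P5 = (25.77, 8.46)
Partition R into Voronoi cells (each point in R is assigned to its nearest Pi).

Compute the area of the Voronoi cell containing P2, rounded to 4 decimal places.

1. box [0,46]×[0,94]: [(0, 0) (46, 0) (46, 94) (0, 94)]
2. ⊥bis P2·P0 via (23.02,66.925): [(0, 66.0981) (46, 67.7505) (46, 94) (0, 94)]  |A|=1245.483
3. ⊥bis P2·P1 via (27.535,65.15): [(0, 66.0981) (33.1535, 67.289) (46, 72.1799) (46, 94) (0, 94)]  |A|=1217.0321
4. ⊥bis P2·P3 via (16.36,74.83): [(20.4858, 66.834) (33.1535, 67.289) (46, 72.1799) (46, 94) (6.4688, 94)]  |A|=843.3706
5. ⊥bis P2·P4 via (14.805,59.64): [(20.4858, 66.834) (33.1535, 67.289) (46, 72.1799) (46, 94) (6.4688, 94)]  |A|=843.3706
6. ⊥bis P2·P5 via (24.195,43.26): [(20.4858, 66.834) (33.1535, 67.289) (46, 72.1799) (46, 94) (6.4688, 94)]  |A|=843.3706
7. canonical 5-gon: [(20.4858, 66.834) (33.1535, 67.289) (46, 72.1799) (46, 94) (6.4688, 94)]
8. shoelace: 843.3706

Area of P2's cell: 843.3706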